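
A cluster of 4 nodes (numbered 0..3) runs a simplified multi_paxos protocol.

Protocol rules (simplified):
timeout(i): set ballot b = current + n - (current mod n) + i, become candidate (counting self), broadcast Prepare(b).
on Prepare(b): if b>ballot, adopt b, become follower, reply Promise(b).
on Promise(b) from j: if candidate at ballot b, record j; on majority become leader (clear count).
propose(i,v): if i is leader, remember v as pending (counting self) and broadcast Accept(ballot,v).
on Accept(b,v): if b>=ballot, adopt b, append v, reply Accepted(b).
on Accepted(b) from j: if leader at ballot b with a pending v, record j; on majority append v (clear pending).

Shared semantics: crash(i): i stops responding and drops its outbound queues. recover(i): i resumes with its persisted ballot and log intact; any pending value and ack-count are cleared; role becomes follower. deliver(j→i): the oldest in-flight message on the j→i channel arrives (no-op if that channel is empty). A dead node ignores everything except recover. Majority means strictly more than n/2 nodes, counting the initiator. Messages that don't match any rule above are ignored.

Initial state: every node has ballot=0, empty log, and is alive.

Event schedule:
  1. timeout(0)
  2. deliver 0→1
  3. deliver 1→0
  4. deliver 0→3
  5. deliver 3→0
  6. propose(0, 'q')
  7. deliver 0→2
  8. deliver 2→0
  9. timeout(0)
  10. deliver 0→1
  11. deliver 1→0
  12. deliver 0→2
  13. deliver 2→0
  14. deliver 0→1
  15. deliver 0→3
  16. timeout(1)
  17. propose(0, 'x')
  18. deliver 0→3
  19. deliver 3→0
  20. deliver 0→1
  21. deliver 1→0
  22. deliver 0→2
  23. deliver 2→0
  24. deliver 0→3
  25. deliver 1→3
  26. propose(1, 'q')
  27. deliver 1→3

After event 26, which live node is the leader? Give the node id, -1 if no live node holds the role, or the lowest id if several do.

0

1. timeout(0):  <0:cand b4 ->
2. deliver 0→1:  <1:foll b4 ->
3. deliver 1→0:  nop
4. deliver 0→3:  <3:foll b4 ->
5. deliver 3→0:  <0:lead b4 ->
6. propose(0,'q'):  nop
7. deliver 0→2:  <2:foll b4 ->
8. deliver 2→0:  nop
9. timeout(0):  <0:cand b8 ->
10. deliver 0→1:  <1:foll b4 q>
11. deliver 1→0:  nop
12. deliver 0→2:  <2:foll b4 q>
13. deliver 2→0:  nop
14. deliver 0→1:  <1:foll b8 q>
15. deliver 0→3:  <3:foll b4 q>
16. timeout(1):  <1:cand b13 q>
17. propose(0,'x'):  nop
18. deliver 0→3:  <3:foll b8 q>
19. deliver 3→0:  nop
20. deliver 0→1:  nop
21. deliver 1→0:  nop
22. deliver 0→2:  <2:foll b8 q>
23. deliver 2→0:  <0:lead b8 ->
24. deliver 0→3:  nop
25. deliver 1→3:  <3:foll b13 q>
26. propose(1,'q'):  nop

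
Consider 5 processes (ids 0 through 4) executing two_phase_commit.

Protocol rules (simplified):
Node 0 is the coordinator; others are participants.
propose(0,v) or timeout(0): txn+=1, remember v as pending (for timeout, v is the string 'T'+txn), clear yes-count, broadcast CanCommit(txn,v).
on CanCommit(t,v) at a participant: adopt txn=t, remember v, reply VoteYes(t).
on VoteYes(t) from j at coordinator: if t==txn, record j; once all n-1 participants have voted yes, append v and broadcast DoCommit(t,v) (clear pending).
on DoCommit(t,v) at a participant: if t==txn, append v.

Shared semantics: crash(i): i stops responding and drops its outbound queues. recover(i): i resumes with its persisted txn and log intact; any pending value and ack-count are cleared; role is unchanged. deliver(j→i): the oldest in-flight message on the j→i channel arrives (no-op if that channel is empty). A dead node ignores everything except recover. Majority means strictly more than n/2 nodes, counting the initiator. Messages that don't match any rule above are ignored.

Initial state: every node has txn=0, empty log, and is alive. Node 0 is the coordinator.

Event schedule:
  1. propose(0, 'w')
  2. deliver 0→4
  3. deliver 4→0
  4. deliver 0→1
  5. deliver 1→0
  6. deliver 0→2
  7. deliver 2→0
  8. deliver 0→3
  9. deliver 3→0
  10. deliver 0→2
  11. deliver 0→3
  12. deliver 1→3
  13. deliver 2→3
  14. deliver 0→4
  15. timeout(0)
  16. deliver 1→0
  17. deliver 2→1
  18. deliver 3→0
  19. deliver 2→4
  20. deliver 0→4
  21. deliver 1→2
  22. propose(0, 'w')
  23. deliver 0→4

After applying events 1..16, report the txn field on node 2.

after 1 — propose(0,'w'): n0:coor/t1/[-]
after 2 — deliver 0→4: n4:part/t1/[-]
after 3 — deliver 4→0: ·
after 4 — deliver 0→1: n1:part/t1/[-]
after 5 — deliver 1→0: ·
after 6 — deliver 0→2: n2:part/t1/[-]
after 7 — deliver 2→0: ·
after 8 — deliver 0→3: n3:part/t1/[-]
after 9 — deliver 3→0: n0:coor/t1/[w]
after 10 — deliver 0→2: n2:part/t1/[w]
after 11 — deliver 0→3: n3:part/t1/[w]
after 12 — deliver 1→3: ·
after 13 — deliver 2→3: ·
after 14 — deliver 0→4: n4:part/t1/[w]
after 15 — timeout(0): n0:coor/t2/[w]
after 16 — deliver 1→0: ·

1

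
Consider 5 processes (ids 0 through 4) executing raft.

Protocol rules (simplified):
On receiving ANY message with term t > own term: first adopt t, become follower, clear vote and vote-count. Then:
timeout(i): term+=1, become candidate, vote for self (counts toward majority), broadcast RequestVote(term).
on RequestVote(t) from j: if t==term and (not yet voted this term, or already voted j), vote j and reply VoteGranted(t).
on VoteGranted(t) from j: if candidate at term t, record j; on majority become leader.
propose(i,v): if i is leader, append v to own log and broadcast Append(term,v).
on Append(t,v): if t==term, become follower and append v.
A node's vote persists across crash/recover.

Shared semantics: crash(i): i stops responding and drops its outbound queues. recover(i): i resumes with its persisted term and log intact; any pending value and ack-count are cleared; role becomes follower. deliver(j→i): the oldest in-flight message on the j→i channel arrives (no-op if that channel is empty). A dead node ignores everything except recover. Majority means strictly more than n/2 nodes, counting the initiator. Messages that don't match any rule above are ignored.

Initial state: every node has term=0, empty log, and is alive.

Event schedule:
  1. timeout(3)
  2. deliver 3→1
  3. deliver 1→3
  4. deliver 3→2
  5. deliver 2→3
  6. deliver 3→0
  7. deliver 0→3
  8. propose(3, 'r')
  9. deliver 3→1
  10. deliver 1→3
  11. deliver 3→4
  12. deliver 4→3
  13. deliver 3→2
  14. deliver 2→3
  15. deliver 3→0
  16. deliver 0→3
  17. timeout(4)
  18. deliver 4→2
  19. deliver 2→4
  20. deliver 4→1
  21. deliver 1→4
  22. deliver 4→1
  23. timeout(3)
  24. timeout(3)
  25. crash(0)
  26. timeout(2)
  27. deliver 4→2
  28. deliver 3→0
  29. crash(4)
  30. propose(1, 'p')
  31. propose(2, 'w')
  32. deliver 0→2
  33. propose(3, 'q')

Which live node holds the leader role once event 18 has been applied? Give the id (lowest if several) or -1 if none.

[1] timeout(3) → N3(cand t1 [-])
[2] deliver 3→1 → N1(foll t1 [-])
[3] deliver 1→3 → ∅
[4] deliver 3→2 → N2(foll t1 [-])
[5] deliver 2→3 → N3(lead t1 [-])
[6] deliver 3→0 → N0(foll t1 [-])
[7] deliver 0→3 → ∅
[8] propose(3,'r') → N3(lead t1 [r])
[9] deliver 3→1 → N1(foll t1 [r])
[10] deliver 1→3 → ∅
[11] deliver 3→4 → N4(foll t1 [-])
[12] deliver 4→3 → ∅
[13] deliver 3→2 → N2(foll t1 [r])
[14] deliver 2→3 → ∅
[15] deliver 3→0 → N0(foll t1 [r])
[16] deliver 0→3 → ∅
[17] timeout(4) → N4(cand t2 [-])
[18] deliver 4→2 → N2(foll t2 [r])

3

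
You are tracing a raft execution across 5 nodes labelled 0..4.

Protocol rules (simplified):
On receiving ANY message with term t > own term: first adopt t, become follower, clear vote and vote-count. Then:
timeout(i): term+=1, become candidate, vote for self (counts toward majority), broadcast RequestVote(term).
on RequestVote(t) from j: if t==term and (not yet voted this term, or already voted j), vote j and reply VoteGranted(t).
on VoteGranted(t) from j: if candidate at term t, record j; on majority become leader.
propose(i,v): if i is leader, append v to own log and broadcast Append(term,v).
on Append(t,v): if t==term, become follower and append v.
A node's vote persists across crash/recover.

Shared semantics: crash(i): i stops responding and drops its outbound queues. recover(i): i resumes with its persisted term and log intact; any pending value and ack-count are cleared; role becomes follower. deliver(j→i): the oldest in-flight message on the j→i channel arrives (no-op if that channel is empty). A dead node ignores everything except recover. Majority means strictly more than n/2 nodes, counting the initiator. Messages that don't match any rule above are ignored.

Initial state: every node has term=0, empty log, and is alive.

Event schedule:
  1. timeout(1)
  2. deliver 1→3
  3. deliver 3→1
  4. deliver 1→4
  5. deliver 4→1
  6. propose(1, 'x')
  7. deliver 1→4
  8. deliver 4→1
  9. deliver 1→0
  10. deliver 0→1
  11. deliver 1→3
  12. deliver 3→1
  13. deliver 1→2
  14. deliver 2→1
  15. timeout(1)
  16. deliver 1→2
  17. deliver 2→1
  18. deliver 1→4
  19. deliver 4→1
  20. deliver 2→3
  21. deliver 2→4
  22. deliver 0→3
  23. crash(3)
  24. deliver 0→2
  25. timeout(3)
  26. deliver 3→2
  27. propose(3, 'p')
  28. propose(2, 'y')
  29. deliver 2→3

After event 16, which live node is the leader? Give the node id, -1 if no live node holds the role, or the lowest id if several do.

e1 timeout(1): 1[cand,t=1,-]
e2 deliver 1→3: 3[foll,t=1,-]
e3 deliver 3→1: ·
e4 deliver 1→4: 4[foll,t=1,-]
e5 deliver 4→1: 1[lead,t=1,-]
e6 propose(1,'x'): 1[lead,t=1,x]
e7 deliver 1→4: 4[foll,t=1,x]
e8 deliver 4→1: ·
e9 deliver 1→0: 0[foll,t=1,-]
e10 deliver 0→1: ·
e11 deliver 1→3: 3[foll,t=1,x]
e12 deliver 3→1: ·
e13 deliver 1→2: 2[foll,t=1,-]
e14 deliver 2→1: ·
e15 timeout(1): 1[cand,t=2,x]
e16 deliver 1→2: 2[foll,t=1,x]

-1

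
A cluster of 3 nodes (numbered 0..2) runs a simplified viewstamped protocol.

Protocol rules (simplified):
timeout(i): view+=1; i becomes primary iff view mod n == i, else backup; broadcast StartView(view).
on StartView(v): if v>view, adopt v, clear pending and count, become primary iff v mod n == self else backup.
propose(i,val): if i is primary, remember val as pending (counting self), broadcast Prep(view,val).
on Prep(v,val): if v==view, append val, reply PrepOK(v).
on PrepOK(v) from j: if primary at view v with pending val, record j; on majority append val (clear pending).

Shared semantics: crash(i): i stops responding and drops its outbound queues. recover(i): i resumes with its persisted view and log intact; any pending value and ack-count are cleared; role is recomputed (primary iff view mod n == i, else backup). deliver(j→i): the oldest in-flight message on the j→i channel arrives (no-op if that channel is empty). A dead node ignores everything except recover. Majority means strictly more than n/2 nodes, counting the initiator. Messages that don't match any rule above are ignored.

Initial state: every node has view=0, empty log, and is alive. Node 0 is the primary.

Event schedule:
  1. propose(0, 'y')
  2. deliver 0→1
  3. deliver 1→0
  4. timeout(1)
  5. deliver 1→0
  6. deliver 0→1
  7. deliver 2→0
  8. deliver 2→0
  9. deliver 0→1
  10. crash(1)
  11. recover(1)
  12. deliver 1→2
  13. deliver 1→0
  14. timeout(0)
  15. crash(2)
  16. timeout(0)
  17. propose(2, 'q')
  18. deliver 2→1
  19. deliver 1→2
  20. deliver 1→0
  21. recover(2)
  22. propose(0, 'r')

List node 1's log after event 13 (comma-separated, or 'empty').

y

step 1 propose(0,'y'): —
step 2 deliver 0→1: 1={back,v=0,log=y}
step 3 deliver 1→0: 0={prim,v=0,log=y}
step 4 timeout(1): 1={prim,v=1,log=y}
step 5 deliver 1→0: 0={back,v=1,log=y}
step 6 deliver 0→1: —
step 7 deliver 2→0: —
step 8 deliver 2→0: —
step 9 deliver 0→1: —
step 10 crash(1): 1={✗prim,v=1,log=y}
step 11 recover(1): 1={prim,v=1,log=y}
step 12 deliver 1→2: —
step 13 deliver 1→0: —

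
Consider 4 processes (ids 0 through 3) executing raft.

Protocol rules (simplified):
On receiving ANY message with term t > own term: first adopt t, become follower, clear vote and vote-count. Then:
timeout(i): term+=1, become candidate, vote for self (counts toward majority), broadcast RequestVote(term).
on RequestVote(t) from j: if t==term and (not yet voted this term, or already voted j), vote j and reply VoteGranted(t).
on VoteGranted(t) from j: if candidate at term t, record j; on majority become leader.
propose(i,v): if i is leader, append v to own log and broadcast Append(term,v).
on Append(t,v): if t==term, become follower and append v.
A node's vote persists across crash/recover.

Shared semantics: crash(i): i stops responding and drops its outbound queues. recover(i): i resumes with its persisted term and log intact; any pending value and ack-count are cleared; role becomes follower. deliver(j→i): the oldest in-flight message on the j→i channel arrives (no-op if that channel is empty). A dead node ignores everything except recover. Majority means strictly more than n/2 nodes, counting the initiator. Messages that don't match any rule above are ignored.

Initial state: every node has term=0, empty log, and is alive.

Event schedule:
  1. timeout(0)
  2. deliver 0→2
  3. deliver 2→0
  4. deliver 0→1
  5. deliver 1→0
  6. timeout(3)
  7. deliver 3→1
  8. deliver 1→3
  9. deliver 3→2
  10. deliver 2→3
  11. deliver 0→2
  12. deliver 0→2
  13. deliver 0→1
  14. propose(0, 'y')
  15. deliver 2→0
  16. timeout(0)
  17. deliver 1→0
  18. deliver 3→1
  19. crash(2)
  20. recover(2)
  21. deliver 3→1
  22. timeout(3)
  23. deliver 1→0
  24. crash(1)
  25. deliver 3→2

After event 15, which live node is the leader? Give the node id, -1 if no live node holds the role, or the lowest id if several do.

e1 timeout(0): 0[cand,t=1,-]
e2 deliver 0→2: 2[foll,t=1,-]
e3 deliver 2→0: ·
e4 deliver 0→1: 1[foll,t=1,-]
e5 deliver 1→0: 0[lead,t=1,-]
e6 timeout(3): 3[cand,t=1,-]
e7 deliver 3→1: ·
e8 deliver 1→3: ·
e9 deliver 3→2: ·
e10 deliver 2→3: ·
e11 deliver 0→2: ·
e12 deliver 0→2: ·
e13 deliver 0→1: ·
e14 propose(0,'y'): 0[lead,t=1,y]
e15 deliver 2→0: ·

0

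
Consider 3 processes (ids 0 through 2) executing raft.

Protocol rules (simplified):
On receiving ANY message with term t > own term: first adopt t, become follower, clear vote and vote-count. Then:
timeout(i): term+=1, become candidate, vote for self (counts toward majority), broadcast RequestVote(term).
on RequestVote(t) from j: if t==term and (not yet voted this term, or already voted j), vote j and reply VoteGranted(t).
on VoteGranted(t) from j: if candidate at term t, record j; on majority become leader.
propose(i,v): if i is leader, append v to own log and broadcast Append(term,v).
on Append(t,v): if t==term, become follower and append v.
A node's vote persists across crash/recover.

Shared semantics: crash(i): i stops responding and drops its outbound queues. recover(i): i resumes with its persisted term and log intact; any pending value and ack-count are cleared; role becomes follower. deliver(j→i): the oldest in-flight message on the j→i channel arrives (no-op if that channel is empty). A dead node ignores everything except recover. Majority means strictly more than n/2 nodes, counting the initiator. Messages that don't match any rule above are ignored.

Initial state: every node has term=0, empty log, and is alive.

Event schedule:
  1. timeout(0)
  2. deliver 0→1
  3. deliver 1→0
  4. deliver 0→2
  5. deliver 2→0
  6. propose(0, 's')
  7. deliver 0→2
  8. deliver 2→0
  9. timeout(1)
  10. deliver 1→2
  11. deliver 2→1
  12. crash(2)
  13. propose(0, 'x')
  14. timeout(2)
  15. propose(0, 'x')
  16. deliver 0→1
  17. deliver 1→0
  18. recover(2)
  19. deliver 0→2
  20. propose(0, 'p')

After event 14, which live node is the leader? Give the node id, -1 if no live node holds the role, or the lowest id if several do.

0

step 1 timeout(0): 0={cand,t=1,log=-}
step 2 deliver 0→1: 1={foll,t=1,log=-}
step 3 deliver 1→0: 0={lead,t=1,log=-}
step 4 deliver 0→2: 2={foll,t=1,log=-}
step 5 deliver 2→0: —
step 6 propose(0,'s'): 0={lead,t=1,log=s}
step 7 deliver 0→2: 2={foll,t=1,log=s}
step 8 deliver 2→0: —
step 9 timeout(1): 1={cand,t=2,log=-}
step 10 deliver 1→2: 2={foll,t=2,log=s}
step 11 deliver 2→1: 1={lead,t=2,log=-}
step 12 crash(2): 2={✗foll,t=2,log=s}
step 13 propose(0,'x'): 0={lead,t=1,log=s,x}
step 14 timeout(2): —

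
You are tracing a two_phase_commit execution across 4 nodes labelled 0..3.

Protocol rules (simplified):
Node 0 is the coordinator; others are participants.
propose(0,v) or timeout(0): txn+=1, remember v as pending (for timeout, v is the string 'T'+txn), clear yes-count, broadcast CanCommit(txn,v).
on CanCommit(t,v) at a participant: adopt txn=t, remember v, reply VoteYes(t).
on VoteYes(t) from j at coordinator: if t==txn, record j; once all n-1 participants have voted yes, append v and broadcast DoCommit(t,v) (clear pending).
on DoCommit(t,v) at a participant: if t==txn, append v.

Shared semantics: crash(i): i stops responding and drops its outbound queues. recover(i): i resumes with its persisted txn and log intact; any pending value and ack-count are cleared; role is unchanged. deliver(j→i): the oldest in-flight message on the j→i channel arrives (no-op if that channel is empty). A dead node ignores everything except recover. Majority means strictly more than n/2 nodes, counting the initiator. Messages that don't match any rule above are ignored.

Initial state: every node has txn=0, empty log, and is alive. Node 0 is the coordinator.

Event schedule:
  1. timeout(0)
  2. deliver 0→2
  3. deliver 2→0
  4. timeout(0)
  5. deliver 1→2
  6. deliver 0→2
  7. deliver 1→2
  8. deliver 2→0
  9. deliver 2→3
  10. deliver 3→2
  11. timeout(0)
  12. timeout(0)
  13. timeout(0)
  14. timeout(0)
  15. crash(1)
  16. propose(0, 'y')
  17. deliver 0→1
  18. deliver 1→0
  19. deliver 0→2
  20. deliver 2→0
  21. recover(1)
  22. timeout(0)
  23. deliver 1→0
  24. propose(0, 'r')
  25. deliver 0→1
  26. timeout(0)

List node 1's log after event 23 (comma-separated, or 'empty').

empty

after 1 — timeout(0): n0:coor/t1/[-]
after 2 — deliver 0→2: n2:part/t1/[-]
after 3 — deliver 2→0: ·
after 4 — timeout(0): n0:coor/t2/[-]
after 5 — deliver 1→2: ·
after 6 — deliver 0→2: n2:part/t2/[-]
after 7 — deliver 1→2: ·
after 8 — deliver 2→0: ·
after 9 — deliver 2→3: ·
after 10 — deliver 3→2: ·
after 11 — timeout(0): n0:coor/t3/[-]
after 12 — timeout(0): n0:coor/t4/[-]
after 13 — timeout(0): n0:coor/t5/[-]
after 14 — timeout(0): n0:coor/t6/[-]
after 15 — crash(1): n1:✗part/t0/[-]
after 16 — propose(0,'y'): n0:coor/t7/[-]
after 17 — deliver 0→1: ·
after 18 — deliver 1→0: ·
after 19 — deliver 0→2: n2:part/t3/[-]
after 20 — deliver 2→0: ·
after 21 — recover(1): n1:part/t0/[-]
after 22 — timeout(0): n0:coor/t8/[-]
after 23 — deliver 1→0: ·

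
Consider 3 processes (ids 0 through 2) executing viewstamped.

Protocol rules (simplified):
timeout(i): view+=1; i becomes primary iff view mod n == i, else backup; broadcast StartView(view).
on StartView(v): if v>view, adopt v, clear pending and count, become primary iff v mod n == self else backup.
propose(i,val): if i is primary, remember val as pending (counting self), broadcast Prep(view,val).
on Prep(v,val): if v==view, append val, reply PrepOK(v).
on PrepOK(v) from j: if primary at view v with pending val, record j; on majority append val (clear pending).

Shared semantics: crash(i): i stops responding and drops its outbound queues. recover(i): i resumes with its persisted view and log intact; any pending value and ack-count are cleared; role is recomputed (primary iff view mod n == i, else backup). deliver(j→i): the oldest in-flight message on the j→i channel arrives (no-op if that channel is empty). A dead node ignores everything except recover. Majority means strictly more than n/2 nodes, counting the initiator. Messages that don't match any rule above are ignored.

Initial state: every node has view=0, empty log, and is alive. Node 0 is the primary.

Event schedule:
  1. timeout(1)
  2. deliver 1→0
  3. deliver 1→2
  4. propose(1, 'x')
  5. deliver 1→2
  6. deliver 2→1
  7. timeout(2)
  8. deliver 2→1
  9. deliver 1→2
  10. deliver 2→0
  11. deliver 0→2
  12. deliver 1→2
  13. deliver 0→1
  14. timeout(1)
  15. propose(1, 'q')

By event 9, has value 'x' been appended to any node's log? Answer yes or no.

e1 timeout(1): 1[prim,v=1,-]
e2 deliver 1→0: 0[back,v=1,-]
e3 deliver 1→2: 2[back,v=1,-]
e4 propose(1,'x'): ·
e5 deliver 1→2: 2[back,v=1,x]
e6 deliver 2→1: 1[prim,v=1,x]
e7 timeout(2): 2[prim,v=2,x]
e8 deliver 2→1: 1[back,v=2,x]
e9 deliver 1→2: ·

yes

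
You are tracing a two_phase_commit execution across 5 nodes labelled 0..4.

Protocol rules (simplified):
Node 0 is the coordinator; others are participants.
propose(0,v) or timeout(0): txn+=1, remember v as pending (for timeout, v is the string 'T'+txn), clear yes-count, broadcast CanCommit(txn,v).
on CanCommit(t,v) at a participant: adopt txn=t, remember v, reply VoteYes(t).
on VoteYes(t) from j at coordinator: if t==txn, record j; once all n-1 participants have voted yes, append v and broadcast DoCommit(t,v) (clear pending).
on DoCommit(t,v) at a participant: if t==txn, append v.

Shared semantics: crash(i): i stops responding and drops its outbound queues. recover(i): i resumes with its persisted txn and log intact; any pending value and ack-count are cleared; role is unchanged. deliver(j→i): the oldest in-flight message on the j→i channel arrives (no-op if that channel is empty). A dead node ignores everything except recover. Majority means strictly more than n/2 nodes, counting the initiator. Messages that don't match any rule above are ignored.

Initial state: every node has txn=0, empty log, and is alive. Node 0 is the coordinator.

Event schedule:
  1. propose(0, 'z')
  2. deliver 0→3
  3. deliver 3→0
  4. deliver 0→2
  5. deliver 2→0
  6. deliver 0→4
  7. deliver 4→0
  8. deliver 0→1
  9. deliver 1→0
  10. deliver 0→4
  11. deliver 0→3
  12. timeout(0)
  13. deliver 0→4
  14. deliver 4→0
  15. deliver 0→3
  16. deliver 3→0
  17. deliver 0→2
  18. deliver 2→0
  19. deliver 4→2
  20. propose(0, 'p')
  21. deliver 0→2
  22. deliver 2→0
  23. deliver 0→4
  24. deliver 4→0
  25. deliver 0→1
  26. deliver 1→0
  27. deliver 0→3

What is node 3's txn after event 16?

2

after 1 — propose(0,'z'): n0:coor/t1/[-]
after 2 — deliver 0→3: n3:part/t1/[-]
after 3 — deliver 3→0: ·
after 4 — deliver 0→2: n2:part/t1/[-]
after 5 — deliver 2→0: ·
after 6 — deliver 0→4: n4:part/t1/[-]
after 7 — deliver 4→0: ·
after 8 — deliver 0→1: n1:part/t1/[-]
after 9 — deliver 1→0: n0:coor/t1/[z]
after 10 — deliver 0→4: n4:part/t1/[z]
after 11 — deliver 0→3: n3:part/t1/[z]
after 12 — timeout(0): n0:coor/t2/[z]
after 13 — deliver 0→4: n4:part/t2/[z]
after 14 — deliver 4→0: ·
after 15 — deliver 0→3: n3:part/t2/[z]
after 16 — deliver 3→0: ·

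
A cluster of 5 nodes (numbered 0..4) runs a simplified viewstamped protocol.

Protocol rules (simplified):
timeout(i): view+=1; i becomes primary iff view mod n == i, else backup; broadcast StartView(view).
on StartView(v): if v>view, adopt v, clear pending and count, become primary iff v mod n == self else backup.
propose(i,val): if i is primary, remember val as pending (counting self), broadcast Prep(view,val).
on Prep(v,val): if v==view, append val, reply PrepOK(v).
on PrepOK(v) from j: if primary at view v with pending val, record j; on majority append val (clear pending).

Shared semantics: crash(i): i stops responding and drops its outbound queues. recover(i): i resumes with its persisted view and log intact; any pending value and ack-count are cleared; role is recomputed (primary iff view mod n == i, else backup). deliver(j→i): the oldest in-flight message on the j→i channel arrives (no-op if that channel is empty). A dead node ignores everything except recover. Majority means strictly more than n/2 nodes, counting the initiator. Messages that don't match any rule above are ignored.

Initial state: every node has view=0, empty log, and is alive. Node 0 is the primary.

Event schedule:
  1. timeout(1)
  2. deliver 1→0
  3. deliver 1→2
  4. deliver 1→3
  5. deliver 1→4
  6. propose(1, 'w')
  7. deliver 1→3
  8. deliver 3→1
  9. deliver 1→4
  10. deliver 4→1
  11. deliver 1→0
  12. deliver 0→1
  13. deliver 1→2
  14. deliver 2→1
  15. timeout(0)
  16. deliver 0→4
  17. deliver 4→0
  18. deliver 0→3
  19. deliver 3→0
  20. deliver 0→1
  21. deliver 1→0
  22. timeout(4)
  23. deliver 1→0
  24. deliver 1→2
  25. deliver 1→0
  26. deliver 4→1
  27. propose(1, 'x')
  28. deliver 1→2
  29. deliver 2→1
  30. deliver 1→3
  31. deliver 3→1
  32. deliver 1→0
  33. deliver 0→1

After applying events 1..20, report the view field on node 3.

[1] timeout(1) → N1(prim v1 [-])
[2] deliver 1→0 → N0(back v1 [-])
[3] deliver 1→2 → N2(back v1 [-])
[4] deliver 1→3 → N3(back v1 [-])
[5] deliver 1→4 → N4(back v1 [-])
[6] propose(1,'w') → ∅
[7] deliver 1→3 → N3(back v1 [w])
[8] deliver 3→1 → ∅
[9] deliver 1→4 → N4(back v1 [w])
[10] deliver 4→1 → N1(prim v1 [w])
[11] deliver 1→0 → N0(back v1 [w])
[12] deliver 0→1 → ∅
[13] deliver 1→2 → N2(back v1 [w])
[14] deliver 2→1 → ∅
[15] timeout(0) → N0(back v2 [w])
[16] deliver 0→4 → N4(back v2 [w])
[17] deliver 4→0 → ∅
[18] deliver 0→3 → N3(back v2 [w])
[19] deliver 3→0 → ∅
[20] deliver 0→1 → N1(back v2 [w])

2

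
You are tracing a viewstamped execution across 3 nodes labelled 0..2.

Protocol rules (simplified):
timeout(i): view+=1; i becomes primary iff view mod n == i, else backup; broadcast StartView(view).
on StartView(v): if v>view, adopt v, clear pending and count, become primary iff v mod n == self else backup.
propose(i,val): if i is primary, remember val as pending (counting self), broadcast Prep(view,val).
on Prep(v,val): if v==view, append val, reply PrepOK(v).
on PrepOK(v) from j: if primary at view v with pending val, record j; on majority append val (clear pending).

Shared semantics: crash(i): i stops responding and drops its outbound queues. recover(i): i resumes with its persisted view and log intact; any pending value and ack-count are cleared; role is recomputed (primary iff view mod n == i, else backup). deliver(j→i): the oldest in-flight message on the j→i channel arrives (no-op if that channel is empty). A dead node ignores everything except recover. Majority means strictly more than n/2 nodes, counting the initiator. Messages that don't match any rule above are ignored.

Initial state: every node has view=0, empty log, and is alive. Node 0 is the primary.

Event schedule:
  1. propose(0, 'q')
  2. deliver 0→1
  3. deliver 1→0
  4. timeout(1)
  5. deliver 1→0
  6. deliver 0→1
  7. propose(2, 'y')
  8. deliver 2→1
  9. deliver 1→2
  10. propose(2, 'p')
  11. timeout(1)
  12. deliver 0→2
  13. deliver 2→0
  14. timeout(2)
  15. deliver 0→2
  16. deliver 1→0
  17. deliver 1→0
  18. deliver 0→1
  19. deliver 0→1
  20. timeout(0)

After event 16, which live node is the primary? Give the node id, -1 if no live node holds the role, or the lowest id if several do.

2

e1 propose(0,'q'): ·
e2 deliver 0→1: 1[back,v=0,q]
e3 deliver 1→0: 0[prim,v=0,q]
e4 timeout(1): 1[prim,v=1,q]
e5 deliver 1→0: 0[back,v=1,q]
e6 deliver 0→1: ·
e7 propose(2,'y'): ·
e8 deliver 2→1: ·
e9 deliver 1→2: 2[back,v=1,-]
e10 propose(2,'p'): ·
e11 timeout(1): 1[back,v=2,q]
e12 deliver 0→2: ·
e13 deliver 2→0: ·
e14 timeout(2): 2[prim,v=2,-]
e15 deliver 0→2: ·
e16 deliver 1→0: 0[back,v=2,q]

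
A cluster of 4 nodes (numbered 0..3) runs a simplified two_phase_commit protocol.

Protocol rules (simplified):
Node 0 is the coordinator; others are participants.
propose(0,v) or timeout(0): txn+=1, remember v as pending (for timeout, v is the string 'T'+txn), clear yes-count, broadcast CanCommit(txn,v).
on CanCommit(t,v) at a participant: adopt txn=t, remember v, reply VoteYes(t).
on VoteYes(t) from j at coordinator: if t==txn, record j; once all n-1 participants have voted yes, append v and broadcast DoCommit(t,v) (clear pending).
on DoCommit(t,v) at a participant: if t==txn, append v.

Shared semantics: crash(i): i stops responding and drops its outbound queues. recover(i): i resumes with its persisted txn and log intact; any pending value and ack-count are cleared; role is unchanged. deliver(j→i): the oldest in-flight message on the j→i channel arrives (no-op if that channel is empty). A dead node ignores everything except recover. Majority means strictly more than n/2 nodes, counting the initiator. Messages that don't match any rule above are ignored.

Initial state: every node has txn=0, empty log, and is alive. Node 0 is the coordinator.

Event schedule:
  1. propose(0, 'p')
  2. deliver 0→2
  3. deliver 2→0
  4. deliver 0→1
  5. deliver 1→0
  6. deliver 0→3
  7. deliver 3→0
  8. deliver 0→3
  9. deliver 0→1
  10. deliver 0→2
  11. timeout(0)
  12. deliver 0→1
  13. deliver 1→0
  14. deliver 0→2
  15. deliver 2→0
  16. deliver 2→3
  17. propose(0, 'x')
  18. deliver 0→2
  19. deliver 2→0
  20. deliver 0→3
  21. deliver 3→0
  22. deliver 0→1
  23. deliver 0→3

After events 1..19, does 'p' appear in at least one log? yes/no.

yes

e1 propose(0,'p'): 0[coor,t=1,-]
e2 deliver 0→2: 2[part,t=1,-]
e3 deliver 2→0: ·
e4 deliver 0→1: 1[part,t=1,-]
e5 deliver 1→0: ·
e6 deliver 0→3: 3[part,t=1,-]
e7 deliver 3→0: 0[coor,t=1,p]
e8 deliver 0→3: 3[part,t=1,p]
e9 deliver 0→1: 1[part,t=1,p]
e10 deliver 0→2: 2[part,t=1,p]
e11 timeout(0): 0[coor,t=2,p]
e12 deliver 0→1: 1[part,t=2,p]
e13 deliver 1→0: ·
e14 deliver 0→2: 2[part,t=2,p]
e15 deliver 2→0: ·
e16 deliver 2→3: ·
e17 propose(0,'x'): 0[coor,t=3,p]
e18 deliver 0→2: 2[part,t=3,p]
e19 deliver 2→0: ·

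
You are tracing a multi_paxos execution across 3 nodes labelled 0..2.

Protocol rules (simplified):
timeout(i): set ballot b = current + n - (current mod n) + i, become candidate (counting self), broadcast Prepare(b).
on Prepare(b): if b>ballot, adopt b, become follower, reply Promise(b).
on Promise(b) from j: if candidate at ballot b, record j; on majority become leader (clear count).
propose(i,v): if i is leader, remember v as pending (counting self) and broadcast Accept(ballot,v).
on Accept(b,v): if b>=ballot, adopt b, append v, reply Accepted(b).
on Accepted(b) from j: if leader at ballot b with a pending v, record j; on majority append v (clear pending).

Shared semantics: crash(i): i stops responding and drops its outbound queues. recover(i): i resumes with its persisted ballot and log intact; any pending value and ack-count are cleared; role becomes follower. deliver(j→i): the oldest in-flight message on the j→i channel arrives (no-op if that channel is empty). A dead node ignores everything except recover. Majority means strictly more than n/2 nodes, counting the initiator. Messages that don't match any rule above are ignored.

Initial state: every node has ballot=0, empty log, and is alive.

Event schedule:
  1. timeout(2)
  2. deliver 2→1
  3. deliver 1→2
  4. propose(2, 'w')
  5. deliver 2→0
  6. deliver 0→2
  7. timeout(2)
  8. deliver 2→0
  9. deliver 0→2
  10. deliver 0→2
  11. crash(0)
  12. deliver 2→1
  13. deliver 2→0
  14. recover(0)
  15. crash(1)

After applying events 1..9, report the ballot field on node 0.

5

step 1 timeout(2): 2={cand,b=5,log=-}
step 2 deliver 2→1: 1={foll,b=5,log=-}
step 3 deliver 1→2: 2={lead,b=5,log=-}
step 4 propose(2,'w'): —
step 5 deliver 2→0: 0={foll,b=5,log=-}
step 6 deliver 0→2: —
step 7 timeout(2): 2={cand,b=8,log=-}
step 8 deliver 2→0: 0={foll,b=5,log=w}
step 9 deliver 0→2: —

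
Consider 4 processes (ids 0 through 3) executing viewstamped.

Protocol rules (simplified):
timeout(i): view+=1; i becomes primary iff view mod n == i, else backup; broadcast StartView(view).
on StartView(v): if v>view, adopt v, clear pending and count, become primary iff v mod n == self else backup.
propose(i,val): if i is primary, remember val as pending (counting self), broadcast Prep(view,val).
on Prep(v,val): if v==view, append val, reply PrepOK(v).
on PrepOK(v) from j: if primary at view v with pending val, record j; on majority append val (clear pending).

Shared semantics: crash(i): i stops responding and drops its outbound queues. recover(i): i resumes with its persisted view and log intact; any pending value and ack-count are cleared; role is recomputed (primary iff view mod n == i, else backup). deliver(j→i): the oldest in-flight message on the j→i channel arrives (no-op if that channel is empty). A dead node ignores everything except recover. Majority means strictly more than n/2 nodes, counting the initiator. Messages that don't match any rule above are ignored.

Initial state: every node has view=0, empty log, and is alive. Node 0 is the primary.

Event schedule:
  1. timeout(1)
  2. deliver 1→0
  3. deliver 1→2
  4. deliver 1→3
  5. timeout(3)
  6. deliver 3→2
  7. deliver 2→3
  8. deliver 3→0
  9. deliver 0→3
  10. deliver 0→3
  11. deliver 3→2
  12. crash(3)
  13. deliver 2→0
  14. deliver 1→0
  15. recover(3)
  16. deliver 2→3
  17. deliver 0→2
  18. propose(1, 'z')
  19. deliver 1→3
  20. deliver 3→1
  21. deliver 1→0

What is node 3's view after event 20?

[1] timeout(1) → N1(prim v1 [-])
[2] deliver 1→0 → N0(back v1 [-])
[3] deliver 1→2 → N2(back v1 [-])
[4] deliver 1→3 → N3(back v1 [-])
[5] timeout(3) → N3(back v2 [-])
[6] deliver 3→2 → N2(prim v2 [-])
[7] deliver 2→3 → ∅
[8] deliver 3→0 → N0(back v2 [-])
[9] deliver 0→3 → ∅
[10] deliver 0→3 → ∅
[11] deliver 3→2 → ∅
[12] crash(3) → N3(✗back v2 [-])
[13] deliver 2→0 → ∅
[14] deliver 1→0 → ∅
[15] recover(3) → N3(back v2 [-])
[16] deliver 2→3 → ∅
[17] deliver 0→2 → ∅
[18] propose(1,'z') → ∅
[19] deliver 1→3 → ∅
[20] deliver 3→1 → ∅

2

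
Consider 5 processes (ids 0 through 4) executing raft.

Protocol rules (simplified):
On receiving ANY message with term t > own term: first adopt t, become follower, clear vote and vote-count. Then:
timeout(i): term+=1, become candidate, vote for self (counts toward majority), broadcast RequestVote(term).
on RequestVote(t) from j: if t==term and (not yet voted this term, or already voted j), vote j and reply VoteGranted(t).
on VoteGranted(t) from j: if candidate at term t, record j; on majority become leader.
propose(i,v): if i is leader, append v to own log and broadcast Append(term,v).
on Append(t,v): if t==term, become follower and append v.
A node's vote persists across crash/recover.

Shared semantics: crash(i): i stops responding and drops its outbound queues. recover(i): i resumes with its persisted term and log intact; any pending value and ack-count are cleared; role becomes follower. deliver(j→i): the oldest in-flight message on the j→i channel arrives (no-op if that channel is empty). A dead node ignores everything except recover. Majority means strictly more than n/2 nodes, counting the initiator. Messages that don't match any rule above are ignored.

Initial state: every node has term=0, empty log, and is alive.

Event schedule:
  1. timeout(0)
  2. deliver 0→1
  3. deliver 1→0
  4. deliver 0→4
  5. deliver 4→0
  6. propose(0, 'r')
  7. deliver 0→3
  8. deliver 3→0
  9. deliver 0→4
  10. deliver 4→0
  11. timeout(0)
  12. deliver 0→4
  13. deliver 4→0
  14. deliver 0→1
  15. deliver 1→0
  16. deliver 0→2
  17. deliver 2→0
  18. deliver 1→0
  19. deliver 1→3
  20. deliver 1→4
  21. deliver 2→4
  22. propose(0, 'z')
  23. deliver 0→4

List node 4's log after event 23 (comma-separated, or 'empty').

[1] timeout(0) → N0(cand t1 [-])
[2] deliver 0→1 → N1(foll t1 [-])
[3] deliver 1→0 → ∅
[4] deliver 0→4 → N4(foll t1 [-])
[5] deliver 4→0 → N0(lead t1 [-])
[6] propose(0,'r') → N0(lead t1 [r])
[7] deliver 0→3 → N3(foll t1 [-])
[8] deliver 3→0 → ∅
[9] deliver 0→4 → N4(foll t1 [r])
[10] deliver 4→0 → ∅
[11] timeout(0) → N0(cand t2 [r])
[12] deliver 0→4 → N4(foll t2 [r])
[13] deliver 4→0 → ∅
[14] deliver 0→1 → N1(foll t1 [r])
[15] deliver 1→0 → ∅
[16] deliver 0→2 → N2(foll t1 [-])
[17] deliver 2→0 → ∅
[18] deliver 1→0 → ∅
[19] deliver 1→3 → ∅
[20] deliver 1→4 → ∅
[21] deliver 2→4 → ∅
[22] propose(0,'z') → ∅
[23] deliver 0→4 → ∅

r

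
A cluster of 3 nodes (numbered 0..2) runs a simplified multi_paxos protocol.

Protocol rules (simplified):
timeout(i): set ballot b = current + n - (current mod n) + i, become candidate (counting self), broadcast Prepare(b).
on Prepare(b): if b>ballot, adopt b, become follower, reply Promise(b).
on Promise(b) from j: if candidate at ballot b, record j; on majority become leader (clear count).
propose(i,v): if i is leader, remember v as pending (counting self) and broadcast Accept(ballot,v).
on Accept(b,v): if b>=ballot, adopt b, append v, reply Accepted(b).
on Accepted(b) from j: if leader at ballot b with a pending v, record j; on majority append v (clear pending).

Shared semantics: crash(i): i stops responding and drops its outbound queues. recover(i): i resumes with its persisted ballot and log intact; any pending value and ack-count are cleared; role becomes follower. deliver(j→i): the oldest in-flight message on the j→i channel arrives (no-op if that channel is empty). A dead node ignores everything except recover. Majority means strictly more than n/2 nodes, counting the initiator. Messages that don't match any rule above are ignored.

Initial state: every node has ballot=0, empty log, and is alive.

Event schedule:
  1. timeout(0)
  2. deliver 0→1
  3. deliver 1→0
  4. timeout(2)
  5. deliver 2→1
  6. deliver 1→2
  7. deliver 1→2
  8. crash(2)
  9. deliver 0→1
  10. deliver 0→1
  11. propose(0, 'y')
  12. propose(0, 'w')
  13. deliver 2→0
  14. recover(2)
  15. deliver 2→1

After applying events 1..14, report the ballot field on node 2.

after 1 — timeout(0): n0:cand/b3/[-]
after 2 — deliver 0→1: n1:foll/b3/[-]
after 3 — deliver 1→0: n0:lead/b3/[-]
after 4 — timeout(2): n2:cand/b5/[-]
after 5 — deliver 2→1: n1:foll/b5/[-]
after 6 — deliver 1→2: n2:lead/b5/[-]
after 7 — deliver 1→2: ·
after 8 — crash(2): n2:✗lead/b5/[-]
after 9 — deliver 0→1: ·
after 10 — deliver 0→1: ·
after 11 — propose(0,'y'): ·
after 12 — propose(0,'w'): ·
after 13 — deliver 2→0: ·
after 14 — recover(2): n2:foll/b5/[-]

5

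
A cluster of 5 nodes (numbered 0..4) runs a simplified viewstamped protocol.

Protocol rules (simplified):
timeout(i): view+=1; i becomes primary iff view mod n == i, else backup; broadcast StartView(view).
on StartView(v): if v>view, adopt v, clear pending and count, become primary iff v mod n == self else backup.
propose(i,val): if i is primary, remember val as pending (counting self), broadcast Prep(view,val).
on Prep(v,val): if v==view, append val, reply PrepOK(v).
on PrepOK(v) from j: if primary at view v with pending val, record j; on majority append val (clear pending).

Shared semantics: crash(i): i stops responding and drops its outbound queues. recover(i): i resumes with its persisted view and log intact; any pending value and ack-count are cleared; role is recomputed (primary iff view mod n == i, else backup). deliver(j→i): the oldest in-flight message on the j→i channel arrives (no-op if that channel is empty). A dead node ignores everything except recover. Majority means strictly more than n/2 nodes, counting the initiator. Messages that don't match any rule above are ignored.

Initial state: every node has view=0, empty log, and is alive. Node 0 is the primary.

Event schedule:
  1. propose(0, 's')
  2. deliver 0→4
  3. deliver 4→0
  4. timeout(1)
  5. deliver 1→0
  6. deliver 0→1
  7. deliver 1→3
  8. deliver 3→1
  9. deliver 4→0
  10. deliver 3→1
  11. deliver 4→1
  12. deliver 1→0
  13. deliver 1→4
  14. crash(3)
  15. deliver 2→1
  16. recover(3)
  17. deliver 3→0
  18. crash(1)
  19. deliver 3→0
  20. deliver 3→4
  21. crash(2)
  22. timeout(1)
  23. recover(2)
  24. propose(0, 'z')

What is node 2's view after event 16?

0

after 1 — propose(0,'s'): ·
after 2 — deliver 0→4: n4:back/v0/[s]
after 3 — deliver 4→0: ·
after 4 — timeout(1): n1:prim/v1/[-]
after 5 — deliver 1→0: n0:back/v1/[-]
after 6 — deliver 0→1: ·
after 7 — deliver 1→3: n3:back/v1/[-]
after 8 — deliver 3→1: ·
after 9 — deliver 4→0: ·
after 10 — deliver 3→1: ·
after 11 — deliver 4→1: ·
after 12 — deliver 1→0: ·
after 13 — deliver 1→4: n4:back/v1/[s]
after 14 — crash(3): n3:✗back/v1/[-]
after 15 — deliver 2→1: ·
after 16 — recover(3): n3:back/v1/[-]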